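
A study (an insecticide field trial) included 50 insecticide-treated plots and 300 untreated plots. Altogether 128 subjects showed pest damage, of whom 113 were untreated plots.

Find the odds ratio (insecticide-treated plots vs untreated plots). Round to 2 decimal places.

OR = 0.71

insecticide-treated plots with the outcome: 128 − 113 = 15
insecticide-treated plots without the outcome: 50 − 15 = 35
untreated plots without the outcome: 300 − 113 = 187
OR = (15 × 187) / (35 × 113) = 2805/3955 ≈ 0.71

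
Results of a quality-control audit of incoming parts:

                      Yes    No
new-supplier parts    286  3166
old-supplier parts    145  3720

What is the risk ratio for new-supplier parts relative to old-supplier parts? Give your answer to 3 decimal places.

2.208

risk, new-supplier parts = 286/3452 = 0.08285
risk, old-supplier parts = 145/3865 = 0.03752
RR = 0.08285 / 0.03752 = 2.208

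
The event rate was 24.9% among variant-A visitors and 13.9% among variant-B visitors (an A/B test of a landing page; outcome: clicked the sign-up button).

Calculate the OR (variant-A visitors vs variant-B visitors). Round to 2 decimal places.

odds, variant-A visitors = 0.2490/0.7510 = 0.3316
odds, variant-B visitors = 0.1390/0.8610 = 0.1614
OR = 0.3316 / 0.1614 = 2.05

2.05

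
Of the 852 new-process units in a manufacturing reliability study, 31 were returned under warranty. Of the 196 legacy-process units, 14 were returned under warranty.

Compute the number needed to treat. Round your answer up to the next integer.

NNT ≈ 29

risk, new-process units = 31/852 = 0.036385
risk, legacy-process units = 14/196 = 0.071429
absolute risk difference = 0.035044
1 / 0.035044 = 28.536 → round up → 29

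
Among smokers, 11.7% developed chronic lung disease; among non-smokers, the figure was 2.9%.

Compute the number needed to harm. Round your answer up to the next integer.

absolute risk difference = 0.088000
1 / 0.088000 = 11.364 → round up → 12

NNH = 12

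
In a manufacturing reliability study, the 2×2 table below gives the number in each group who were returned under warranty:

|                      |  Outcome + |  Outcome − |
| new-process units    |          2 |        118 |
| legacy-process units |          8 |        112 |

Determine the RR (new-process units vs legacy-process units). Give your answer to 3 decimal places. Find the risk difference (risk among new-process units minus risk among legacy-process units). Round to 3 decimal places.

RR = 0.250; RD = -0.050

risk, new-process units = 2/120 = 0.01667
risk, legacy-process units = 8/120 = 0.06667
RR = 0.01667 / 0.06667 = 0.250
risk difference = 0.01667 − 0.06667 = -0.050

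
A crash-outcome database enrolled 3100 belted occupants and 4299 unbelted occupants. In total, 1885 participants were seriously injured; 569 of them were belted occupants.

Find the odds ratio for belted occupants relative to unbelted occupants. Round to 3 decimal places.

belted occupants without the outcome: 3100 − 569 = 2531
unbelted occupants with the outcome: 1885 − 569 = 1316
unbelted occupants without the outcome: 4299 − 1316 = 2983
odds, belted occupants = 569/2531 = 0.2248
odds, unbelted occupants = 1316/2983 = 0.4412
OR = 0.2248 / 0.4412 = 0.510

0.510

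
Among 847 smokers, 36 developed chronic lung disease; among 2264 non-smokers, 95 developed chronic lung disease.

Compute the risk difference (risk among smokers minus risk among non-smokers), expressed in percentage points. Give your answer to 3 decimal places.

RD: 0.054

risk, smokers = 36/847 = 0.04250
risk, non-smokers = 95/2264 = 0.04196
risk difference = 0.04250 − 0.04196 = 0.00054 → 0.054 percentage points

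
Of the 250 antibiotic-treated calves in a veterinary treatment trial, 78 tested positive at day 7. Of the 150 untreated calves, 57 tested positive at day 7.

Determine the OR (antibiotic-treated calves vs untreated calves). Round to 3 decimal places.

OR = (78 × 93) / (172 × 57) = 7254/9804 ≈ 0.740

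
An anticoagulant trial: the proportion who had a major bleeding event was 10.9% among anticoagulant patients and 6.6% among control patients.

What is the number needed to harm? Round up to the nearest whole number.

absolute risk difference = 0.043000
1 / 0.043000 = 23.256 → round up → 24

NNH = 24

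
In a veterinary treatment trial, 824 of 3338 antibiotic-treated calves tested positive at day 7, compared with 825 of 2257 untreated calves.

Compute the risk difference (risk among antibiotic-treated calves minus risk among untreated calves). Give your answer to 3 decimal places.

RD: -0.119

risk, antibiotic-treated calves = 824/3338 = 0.2469
risk, untreated calves = 825/2257 = 0.3655
risk difference = 0.2469 − 0.3655 = -0.119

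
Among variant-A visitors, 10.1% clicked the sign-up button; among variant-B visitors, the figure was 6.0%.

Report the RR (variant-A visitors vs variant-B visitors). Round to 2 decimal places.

RR = 0.1010 / 0.0600 = 1.68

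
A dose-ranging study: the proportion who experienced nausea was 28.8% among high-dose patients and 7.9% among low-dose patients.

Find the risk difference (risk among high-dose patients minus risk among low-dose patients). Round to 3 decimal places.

risk difference = 0.2880 − 0.0790 = 0.209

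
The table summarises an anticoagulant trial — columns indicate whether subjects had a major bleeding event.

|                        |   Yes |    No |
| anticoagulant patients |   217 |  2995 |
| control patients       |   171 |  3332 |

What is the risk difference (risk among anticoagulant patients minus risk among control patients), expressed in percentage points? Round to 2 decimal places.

risk, anticoagulant patients = 217/3212 = 0.06756
risk, control patients = 171/3503 = 0.04882
risk difference = 0.06756 − 0.04882 = 0.01874 → 1.87 percentage points

1.87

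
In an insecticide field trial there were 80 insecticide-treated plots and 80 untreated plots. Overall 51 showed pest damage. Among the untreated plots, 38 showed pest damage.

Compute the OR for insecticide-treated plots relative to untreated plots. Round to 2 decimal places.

OR: 0.21

insecticide-treated plots with the outcome: 51 − 38 = 13
insecticide-treated plots without the outcome: 80 − 13 = 67
untreated plots without the outcome: 80 − 38 = 42
OR = (13 × 42) / (67 × 38) = 546/2546 ≈ 0.21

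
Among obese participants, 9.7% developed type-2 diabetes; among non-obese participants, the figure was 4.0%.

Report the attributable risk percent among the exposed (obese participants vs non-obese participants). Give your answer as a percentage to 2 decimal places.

AR% = (0.09700 − 0.04000) / 0.09700 = 0.5876 → 58.76%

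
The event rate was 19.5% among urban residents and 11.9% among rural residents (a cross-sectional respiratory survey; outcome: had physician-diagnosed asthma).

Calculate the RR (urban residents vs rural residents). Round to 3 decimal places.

RR = 0.1950 / 0.1190 = 1.639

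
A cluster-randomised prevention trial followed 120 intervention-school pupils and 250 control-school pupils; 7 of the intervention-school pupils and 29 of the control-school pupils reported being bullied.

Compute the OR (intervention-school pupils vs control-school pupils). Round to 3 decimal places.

odds, intervention-school pupils = 7/113 = 0.0619
odds, control-school pupils = 29/221 = 0.1312
OR = 0.0619 / 0.1312 = 0.472

OR = 0.472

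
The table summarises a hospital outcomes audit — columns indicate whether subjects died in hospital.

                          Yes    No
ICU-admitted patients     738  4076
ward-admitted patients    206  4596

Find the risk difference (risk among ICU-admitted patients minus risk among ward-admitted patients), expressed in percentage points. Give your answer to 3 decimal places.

risk, ICU-admitted patients = 738/4814 = 0.15330
risk, ward-admitted patients = 206/4802 = 0.04290
risk difference = 0.15330 − 0.04290 = 0.11040 → 11.040 percentage points

RD ≈ 11.040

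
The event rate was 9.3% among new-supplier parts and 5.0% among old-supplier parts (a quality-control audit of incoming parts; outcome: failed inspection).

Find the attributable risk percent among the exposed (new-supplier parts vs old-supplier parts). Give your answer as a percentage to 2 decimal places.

AR% = (0.0930 − 0.0500) / 0.0930 = 0.4624 → 46.24%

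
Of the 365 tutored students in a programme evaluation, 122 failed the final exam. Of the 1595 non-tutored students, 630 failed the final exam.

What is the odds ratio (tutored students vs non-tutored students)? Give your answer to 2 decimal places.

odds, tutored students = 122/243 = 0.5021
odds, non-tutored students = 630/965 = 0.6528
OR = 0.5021 / 0.6528 = 0.77

OR = 0.77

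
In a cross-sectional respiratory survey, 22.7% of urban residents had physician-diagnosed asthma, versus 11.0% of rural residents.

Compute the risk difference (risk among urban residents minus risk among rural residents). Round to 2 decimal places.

risk difference = 0.2270 − 0.1100 = 0.12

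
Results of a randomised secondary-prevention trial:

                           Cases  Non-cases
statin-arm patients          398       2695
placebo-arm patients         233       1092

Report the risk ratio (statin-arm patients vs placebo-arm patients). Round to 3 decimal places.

RR ≈ 0.732

risk, statin-arm patients = 398/3093 = 0.1287
risk, placebo-arm patients = 233/1325 = 0.1758
RR = 0.1287 / 0.1758 = 0.732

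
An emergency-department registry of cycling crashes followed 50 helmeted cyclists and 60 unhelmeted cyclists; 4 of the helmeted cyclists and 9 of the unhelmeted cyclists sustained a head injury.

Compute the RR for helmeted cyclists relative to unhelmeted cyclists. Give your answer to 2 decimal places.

risk, helmeted cyclists = 4/50 = 0.0800
risk, unhelmeted cyclists = 9/60 = 0.1500
RR = 0.0800 / 0.1500 = 0.53

0.53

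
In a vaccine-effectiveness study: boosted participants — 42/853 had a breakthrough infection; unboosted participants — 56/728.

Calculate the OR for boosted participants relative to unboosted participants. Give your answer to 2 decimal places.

OR = (42 × 672) / (811 × 56) = 28224/45416 ≈ 0.62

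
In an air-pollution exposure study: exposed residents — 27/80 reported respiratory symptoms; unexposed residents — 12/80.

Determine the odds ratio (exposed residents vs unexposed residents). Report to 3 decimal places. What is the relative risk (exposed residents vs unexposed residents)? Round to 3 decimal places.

OR = (27 × 68) / (53 × 12) = 1836/636 ≈ 2.887
risk, exposed residents = 27/80 = 0.3375
risk, unexposed residents = 12/80 = 0.1500
RR = 0.3375 / 0.1500 = 2.250

OR = 2.887; RR = 2.250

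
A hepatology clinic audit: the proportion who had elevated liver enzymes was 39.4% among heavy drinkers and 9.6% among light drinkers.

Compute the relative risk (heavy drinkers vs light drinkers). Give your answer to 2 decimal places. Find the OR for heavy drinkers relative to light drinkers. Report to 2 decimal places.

RR = 4.10; OR = 6.12

RR = 0.3940 / 0.0960 = 4.10
odds, heavy drinkers = 0.3940/0.6060 = 0.6502
odds, light drinkers = 0.0960/0.9040 = 0.1062
OR = 0.6502 / 0.1062 = 6.12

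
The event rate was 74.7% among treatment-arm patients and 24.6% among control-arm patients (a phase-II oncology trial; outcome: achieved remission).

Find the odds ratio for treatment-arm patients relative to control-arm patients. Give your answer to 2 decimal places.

OR = 9.05

odds, treatment-arm patients = 0.7470/0.2530 = 2.9526
odds, control-arm patients = 0.2460/0.7540 = 0.3263
OR = 2.9526 / 0.3263 = 9.05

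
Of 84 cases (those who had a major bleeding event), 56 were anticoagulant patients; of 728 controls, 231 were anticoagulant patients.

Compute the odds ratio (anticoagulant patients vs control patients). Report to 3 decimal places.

OR = (56 × 497) / (231 × 28) = 27832/6468 ≈ 4.303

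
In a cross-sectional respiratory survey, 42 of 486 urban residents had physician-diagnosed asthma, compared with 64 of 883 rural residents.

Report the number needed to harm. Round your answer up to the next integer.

72

risk, urban residents = 42/486 = 0.086420
risk, rural residents = 64/883 = 0.072480
absolute risk difference = 0.013940
1 / 0.013940 = 71.736 → round up → 72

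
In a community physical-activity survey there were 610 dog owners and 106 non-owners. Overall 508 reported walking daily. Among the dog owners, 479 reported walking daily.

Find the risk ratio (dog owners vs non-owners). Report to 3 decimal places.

dog owners without the outcome: 610 − 479 = 131
non-owners with the outcome: 508 − 479 = 29
non-owners without the outcome: 106 − 29 = 77
risk, dog owners = 479/610 = 0.7852
risk, non-owners = 29/106 = 0.2736
RR = 0.7852 / 0.2736 = 2.870

RR ≈ 2.870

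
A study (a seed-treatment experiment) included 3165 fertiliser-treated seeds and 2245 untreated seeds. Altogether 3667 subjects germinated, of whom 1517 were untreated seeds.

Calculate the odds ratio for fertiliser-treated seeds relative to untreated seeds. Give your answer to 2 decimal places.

OR: 1.02

fertiliser-treated seeds with the outcome: 3667 − 1517 = 2150
fertiliser-treated seeds without the outcome: 3165 − 2150 = 1015
untreated seeds without the outcome: 2245 − 1517 = 728
OR = (2150 × 728) / (1015 × 1517) = 1565200/1539755 ≈ 1.02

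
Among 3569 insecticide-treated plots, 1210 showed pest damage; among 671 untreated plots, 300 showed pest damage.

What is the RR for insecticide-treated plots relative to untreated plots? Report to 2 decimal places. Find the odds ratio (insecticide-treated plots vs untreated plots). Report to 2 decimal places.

RR = 0.76; OR = 0.63

risk, insecticide-treated plots = 1210/3569 = 0.3390
risk, untreated plots = 300/671 = 0.4471
RR = 0.3390 / 0.4471 = 0.76
odds, insecticide-treated plots = 1210/2359 = 0.5129
odds, untreated plots = 300/371 = 0.8086
OR = 0.5129 / 0.8086 = 0.63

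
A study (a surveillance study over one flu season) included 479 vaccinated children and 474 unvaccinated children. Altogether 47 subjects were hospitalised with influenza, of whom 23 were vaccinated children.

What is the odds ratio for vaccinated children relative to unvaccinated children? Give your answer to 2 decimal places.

OR = 0.95

vaccinated children without the outcome: 479 − 23 = 456
unvaccinated children with the outcome: 47 − 23 = 24
unvaccinated children without the outcome: 474 − 24 = 450
OR = (23 × 450) / (456 × 24) = 10350/10944 ≈ 0.95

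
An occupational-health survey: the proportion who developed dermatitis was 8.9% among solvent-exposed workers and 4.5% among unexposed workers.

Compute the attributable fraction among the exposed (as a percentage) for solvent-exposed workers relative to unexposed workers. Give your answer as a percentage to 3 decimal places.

AR% = (0.08900 − 0.04500) / 0.08900 = 0.4944 → 49.438%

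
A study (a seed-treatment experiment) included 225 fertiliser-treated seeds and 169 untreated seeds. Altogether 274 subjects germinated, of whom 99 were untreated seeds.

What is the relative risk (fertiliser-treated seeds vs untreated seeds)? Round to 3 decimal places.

RR ≈ 1.328

fertiliser-treated seeds with the outcome: 274 − 99 = 175
fertiliser-treated seeds without the outcome: 225 − 175 = 50
untreated seeds without the outcome: 169 − 99 = 70
risk, fertiliser-treated seeds = 175/225 = 0.7778
risk, untreated seeds = 99/169 = 0.5858
RR = 0.7778 / 0.5858 = 1.328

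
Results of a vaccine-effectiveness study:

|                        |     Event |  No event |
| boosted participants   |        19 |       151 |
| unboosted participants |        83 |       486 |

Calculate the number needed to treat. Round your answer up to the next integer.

risk, boosted participants = 19/170 = 0.111765
risk, unboosted participants = 83/569 = 0.145870
absolute risk difference = 0.034105
1 / 0.034105 = 29.321 → round up → 30

30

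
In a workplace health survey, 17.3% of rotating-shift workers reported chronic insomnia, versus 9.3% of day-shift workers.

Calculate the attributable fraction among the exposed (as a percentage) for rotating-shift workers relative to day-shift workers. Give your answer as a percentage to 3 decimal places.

AR% = (0.1730 − 0.0930) / 0.1730 = 0.4624 → 46.243%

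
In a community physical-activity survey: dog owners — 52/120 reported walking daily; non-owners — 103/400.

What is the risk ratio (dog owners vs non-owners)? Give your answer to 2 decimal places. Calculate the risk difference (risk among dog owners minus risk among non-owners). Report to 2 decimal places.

RR = 1.68; RD = 0.18

risk, dog owners = 52/120 = 0.4333
risk, non-owners = 103/400 = 0.2575
RR = 0.4333 / 0.2575 = 1.68
risk difference = 0.4333 − 0.2575 = 0.18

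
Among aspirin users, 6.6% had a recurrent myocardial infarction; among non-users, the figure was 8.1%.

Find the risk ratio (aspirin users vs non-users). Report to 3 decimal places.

RR = 0.0660 / 0.0810 = 0.815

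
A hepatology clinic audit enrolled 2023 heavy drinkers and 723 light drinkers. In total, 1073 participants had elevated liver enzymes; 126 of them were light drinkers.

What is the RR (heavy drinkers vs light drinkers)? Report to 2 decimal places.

heavy drinkers with the outcome: 1073 − 126 = 947
heavy drinkers without the outcome: 2023 − 947 = 1076
light drinkers without the outcome: 723 − 126 = 597
risk, heavy drinkers = 947/2023 = 0.4681
risk, light drinkers = 126/723 = 0.1743
RR = 0.4681 / 0.1743 = 2.69

2.69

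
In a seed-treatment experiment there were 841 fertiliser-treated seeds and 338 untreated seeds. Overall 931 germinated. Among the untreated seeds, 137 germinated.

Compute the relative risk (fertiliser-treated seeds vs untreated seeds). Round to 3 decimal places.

fertiliser-treated seeds with the outcome: 931 − 137 = 794
fertiliser-treated seeds without the outcome: 841 − 794 = 47
untreated seeds without the outcome: 338 − 137 = 201
risk, fertiliser-treated seeds = 794/841 = 0.9441
risk, untreated seeds = 137/338 = 0.4053
RR = 0.9441 / 0.4053 = 2.329

2.329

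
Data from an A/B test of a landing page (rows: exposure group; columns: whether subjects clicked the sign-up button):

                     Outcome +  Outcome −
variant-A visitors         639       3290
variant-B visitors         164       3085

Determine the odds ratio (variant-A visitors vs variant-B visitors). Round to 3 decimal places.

OR = (639 × 3085) / (3290 × 164) = 1971315/539560 ≈ 3.654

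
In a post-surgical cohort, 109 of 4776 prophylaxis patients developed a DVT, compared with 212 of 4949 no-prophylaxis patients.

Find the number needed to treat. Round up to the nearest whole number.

NNT = 50

risk, prophylaxis patients = 109/4776 = 0.022822
risk, no-prophylaxis patients = 212/4949 = 0.042837
absolute risk difference = 0.020014
1 / 0.020014 = 49.965 → round up → 50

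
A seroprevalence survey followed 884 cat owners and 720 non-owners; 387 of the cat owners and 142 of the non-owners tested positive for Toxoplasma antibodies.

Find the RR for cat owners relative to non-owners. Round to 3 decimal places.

risk, cat owners = 387/884 = 0.4378
risk, non-owners = 142/720 = 0.1972
RR = 0.4378 / 0.1972 = 2.220

RR = 2.220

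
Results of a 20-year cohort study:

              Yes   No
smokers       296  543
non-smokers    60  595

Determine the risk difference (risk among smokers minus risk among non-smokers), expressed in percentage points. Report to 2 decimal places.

risk, smokers = 296/839 = 0.3528
risk, non-smokers = 60/655 = 0.0916
risk difference = 0.3528 − 0.0916 = 0.2612 → 26.12 percentage points

26.12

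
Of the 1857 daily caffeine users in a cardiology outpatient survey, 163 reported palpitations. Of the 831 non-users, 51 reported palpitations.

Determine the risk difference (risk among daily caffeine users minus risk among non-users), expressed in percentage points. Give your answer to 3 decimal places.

risk, daily caffeine users = 163/1857 = 0.0878
risk, non-users = 51/831 = 0.0614
risk difference = 0.0878 − 0.0614 = 0.0264 → 2.640 percentage points

2.640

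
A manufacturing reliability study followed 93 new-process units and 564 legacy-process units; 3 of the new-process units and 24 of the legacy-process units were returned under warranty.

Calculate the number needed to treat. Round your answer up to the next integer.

risk, new-process units = 3/93 = 0.032258
risk, legacy-process units = 24/564 = 0.042553
absolute risk difference = 0.010295
1 / 0.010295 = 97.135 → round up → 98

98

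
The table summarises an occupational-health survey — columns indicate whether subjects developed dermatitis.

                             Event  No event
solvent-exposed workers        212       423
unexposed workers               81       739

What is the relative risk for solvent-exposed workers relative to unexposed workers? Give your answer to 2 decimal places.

risk, solvent-exposed workers = 212/635 = 0.3339
risk, unexposed workers = 81/820 = 0.0988
RR = 0.3339 / 0.0988 = 3.38

RR ≈ 3.38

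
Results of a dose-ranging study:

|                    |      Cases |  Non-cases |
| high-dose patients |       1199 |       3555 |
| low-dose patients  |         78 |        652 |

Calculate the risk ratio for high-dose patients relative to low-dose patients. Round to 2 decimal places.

2.36

risk, high-dose patients = 1199/4754 = 0.2522
risk, low-dose patients = 78/730 = 0.1068
RR = 0.2522 / 0.1068 = 2.36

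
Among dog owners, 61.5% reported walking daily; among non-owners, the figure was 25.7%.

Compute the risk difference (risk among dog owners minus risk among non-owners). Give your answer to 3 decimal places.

risk difference = 0.6150 − 0.2570 = 0.358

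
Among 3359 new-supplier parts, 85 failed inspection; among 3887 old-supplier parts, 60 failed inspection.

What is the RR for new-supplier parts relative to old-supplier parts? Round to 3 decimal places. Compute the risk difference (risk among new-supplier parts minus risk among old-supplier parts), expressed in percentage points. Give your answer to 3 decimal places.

risk, new-supplier parts = 85/3359 = 0.02531
risk, old-supplier parts = 60/3887 = 0.01544
RR = 0.02531 / 0.01544 = 1.639
risk difference = 0.02531 − 0.01544 = 0.00987 → 0.987 percentage points

RR = 1.639; RD = 0.987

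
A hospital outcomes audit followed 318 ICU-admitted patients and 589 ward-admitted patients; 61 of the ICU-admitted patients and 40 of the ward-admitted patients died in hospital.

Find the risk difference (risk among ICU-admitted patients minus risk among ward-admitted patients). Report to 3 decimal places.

RD: 0.124

risk, ICU-admitted patients = 61/318 = 0.1918
risk, ward-admitted patients = 40/589 = 0.0679
risk difference = 0.1918 − 0.0679 = 0.124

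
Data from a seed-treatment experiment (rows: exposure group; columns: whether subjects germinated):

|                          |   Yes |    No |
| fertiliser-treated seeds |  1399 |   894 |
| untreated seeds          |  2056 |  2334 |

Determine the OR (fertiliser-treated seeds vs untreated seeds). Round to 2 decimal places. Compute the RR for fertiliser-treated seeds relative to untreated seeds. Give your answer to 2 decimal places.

OR = 1.78; RR = 1.30

OR = (1399 × 2334) / (894 × 2056) = 3265266/1838064 ≈ 1.78
risk, fertiliser-treated seeds = 1399/2293 = 0.6101
risk, untreated seeds = 2056/4390 = 0.4683
RR = 0.6101 / 0.4683 = 1.30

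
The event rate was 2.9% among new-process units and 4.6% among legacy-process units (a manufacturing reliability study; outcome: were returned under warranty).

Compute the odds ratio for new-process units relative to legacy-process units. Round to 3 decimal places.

0.619

odds, new-process units = 0.02900/0.97100 = 0.02987
odds, legacy-process units = 0.04600/0.95400 = 0.04822
OR = 0.02987 / 0.04822 = 0.619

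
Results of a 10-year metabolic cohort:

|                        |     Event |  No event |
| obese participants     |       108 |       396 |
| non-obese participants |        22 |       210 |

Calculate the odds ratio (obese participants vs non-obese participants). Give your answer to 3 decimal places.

OR = (108 × 210) / (396 × 22) = 22680/8712 ≈ 2.603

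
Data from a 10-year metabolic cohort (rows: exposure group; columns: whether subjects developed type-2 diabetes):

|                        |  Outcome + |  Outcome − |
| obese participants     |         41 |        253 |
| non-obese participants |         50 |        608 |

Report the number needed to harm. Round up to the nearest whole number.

16

risk, obese participants = 41/294 = 0.139456
risk, non-obese participants = 50/658 = 0.075988
absolute risk difference = 0.063468
1 / 0.063468 = 15.756 → round up → 16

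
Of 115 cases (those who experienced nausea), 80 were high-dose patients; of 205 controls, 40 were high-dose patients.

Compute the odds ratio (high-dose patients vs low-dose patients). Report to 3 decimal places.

OR = (80 × 165) / (40 × 35) = 13200/1400 ≈ 9.429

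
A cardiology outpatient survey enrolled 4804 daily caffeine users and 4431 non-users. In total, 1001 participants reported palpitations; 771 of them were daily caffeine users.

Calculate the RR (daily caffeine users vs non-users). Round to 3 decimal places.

3.092

daily caffeine users without the outcome: 4804 − 771 = 4033
non-users with the outcome: 1001 − 771 = 230
non-users without the outcome: 4431 − 230 = 4201
risk, daily caffeine users = 771/4804 = 0.1605
risk, non-users = 230/4431 = 0.0519
RR = 0.1605 / 0.0519 = 3.092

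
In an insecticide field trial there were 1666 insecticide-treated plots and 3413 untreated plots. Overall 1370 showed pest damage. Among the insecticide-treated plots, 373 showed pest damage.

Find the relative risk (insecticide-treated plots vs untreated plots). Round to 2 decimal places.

insecticide-treated plots without the outcome: 1666 − 373 = 1293
untreated plots with the outcome: 1370 − 373 = 997
untreated plots without the outcome: 3413 − 997 = 2416
risk, insecticide-treated plots = 373/1666 = 0.2239
risk, untreated plots = 997/3413 = 0.2921
RR = 0.2239 / 0.2921 = 0.77

0.77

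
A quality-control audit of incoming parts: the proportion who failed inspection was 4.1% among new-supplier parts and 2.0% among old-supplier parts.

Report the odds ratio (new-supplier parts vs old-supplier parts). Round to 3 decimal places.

odds, new-supplier parts = 0.04100/0.95900 = 0.04275
odds, old-supplier parts = 0.02000/0.98000 = 0.02041
OR = 0.04275 / 0.02041 = 2.095

2.095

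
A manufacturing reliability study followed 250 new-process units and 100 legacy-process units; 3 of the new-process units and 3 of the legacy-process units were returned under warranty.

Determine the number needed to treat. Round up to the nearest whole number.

risk, new-process units = 3/250 = 0.012000
risk, legacy-process units = 3/100 = 0.030000
absolute risk difference = 0.018000
1 / 0.018000 = 55.556 → round up → 56

NNT ≈ 56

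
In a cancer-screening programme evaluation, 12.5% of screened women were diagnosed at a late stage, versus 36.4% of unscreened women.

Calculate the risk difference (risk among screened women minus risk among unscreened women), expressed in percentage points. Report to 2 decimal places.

risk difference = 0.1250 − 0.3640 = -0.2390 → -23.90 percentage points

RD = -23.90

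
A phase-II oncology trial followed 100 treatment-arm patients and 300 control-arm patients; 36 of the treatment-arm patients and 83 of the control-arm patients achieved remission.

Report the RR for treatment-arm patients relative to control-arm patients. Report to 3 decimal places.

1.301

risk, treatment-arm patients = 36/100 = 0.3600
risk, control-arm patients = 83/300 = 0.2767
RR = 0.3600 / 0.2767 = 1.301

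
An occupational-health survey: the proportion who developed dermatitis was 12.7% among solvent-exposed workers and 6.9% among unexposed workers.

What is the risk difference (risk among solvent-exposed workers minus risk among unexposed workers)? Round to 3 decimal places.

risk difference = 0.1270 − 0.0690 = 0.058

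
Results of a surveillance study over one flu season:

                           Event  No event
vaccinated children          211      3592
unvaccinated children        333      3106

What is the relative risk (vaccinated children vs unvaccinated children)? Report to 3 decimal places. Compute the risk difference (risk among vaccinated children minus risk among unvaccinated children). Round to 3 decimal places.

RR = 0.573; RD = -0.041

risk, vaccinated children = 211/3803 = 0.0555
risk, unvaccinated children = 333/3439 = 0.0968
RR = 0.0555 / 0.0968 = 0.573
risk difference = 0.0555 − 0.0968 = -0.041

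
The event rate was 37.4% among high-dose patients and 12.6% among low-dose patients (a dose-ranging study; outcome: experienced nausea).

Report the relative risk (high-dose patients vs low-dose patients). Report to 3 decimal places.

RR = 0.3740 / 0.1260 = 2.968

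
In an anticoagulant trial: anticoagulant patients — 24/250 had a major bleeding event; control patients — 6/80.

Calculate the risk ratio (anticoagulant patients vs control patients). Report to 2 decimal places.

risk, anticoagulant patients = 24/250 = 0.0960
risk, control patients = 6/80 = 0.0750
RR = 0.0960 / 0.0750 = 1.28

RR: 1.28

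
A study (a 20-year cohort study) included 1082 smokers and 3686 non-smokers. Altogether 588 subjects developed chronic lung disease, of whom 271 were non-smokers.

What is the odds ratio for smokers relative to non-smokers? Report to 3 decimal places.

5.222

smokers with the outcome: 588 − 271 = 317
smokers without the outcome: 1082 − 317 = 765
non-smokers without the outcome: 3686 − 271 = 3415
OR = (317 × 3415) / (765 × 271) = 1082555/207315 ≈ 5.222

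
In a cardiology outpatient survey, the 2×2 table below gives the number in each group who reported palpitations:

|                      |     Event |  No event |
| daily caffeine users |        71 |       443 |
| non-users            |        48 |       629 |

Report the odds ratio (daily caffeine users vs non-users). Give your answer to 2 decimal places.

OR ≈ 2.10

odds, daily caffeine users = 71/443 = 0.1603
odds, non-users = 48/629 = 0.0763
OR = 0.1603 / 0.0763 = 2.10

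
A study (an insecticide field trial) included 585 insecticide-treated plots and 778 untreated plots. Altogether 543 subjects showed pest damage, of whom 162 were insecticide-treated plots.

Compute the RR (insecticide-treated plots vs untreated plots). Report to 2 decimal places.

0.57

insecticide-treated plots without the outcome: 585 − 162 = 423
untreated plots with the outcome: 543 − 162 = 381
untreated plots without the outcome: 778 − 381 = 397
risk, insecticide-treated plots = 162/585 = 0.2769
risk, untreated plots = 381/778 = 0.4897
RR = 0.2769 / 0.4897 = 0.57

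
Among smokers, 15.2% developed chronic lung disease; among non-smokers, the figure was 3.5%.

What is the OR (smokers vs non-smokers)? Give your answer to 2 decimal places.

odds, smokers = 0.15200/0.84800 = 0.17925
odds, non-smokers = 0.03500/0.96500 = 0.03627
OR = 0.17925 / 0.03627 = 4.94

OR ≈ 4.94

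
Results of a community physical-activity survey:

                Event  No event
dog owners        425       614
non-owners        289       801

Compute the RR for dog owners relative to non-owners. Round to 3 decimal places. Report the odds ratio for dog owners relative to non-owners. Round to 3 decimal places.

RR = 1.543; OR = 1.918

risk, dog owners = 425/1039 = 0.4090
risk, non-owners = 289/1090 = 0.2651
RR = 0.4090 / 0.2651 = 1.543
OR = (425 × 801) / (614 × 289) = 340425/177446 ≈ 1.918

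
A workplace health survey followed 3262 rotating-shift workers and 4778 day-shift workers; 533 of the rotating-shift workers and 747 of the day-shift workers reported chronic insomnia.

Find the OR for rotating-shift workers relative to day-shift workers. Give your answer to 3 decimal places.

OR: 1.054

odds, rotating-shift workers = 533/2729 = 0.1953
odds, day-shift workers = 747/4031 = 0.1853
OR = 0.1953 / 0.1853 = 1.054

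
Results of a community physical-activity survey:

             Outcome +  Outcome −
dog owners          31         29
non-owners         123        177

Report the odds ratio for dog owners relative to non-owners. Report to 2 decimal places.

1.54

odds, dog owners = 31/29 = 1.0690
odds, non-owners = 123/177 = 0.6949
OR = 1.0690 / 0.6949 = 1.54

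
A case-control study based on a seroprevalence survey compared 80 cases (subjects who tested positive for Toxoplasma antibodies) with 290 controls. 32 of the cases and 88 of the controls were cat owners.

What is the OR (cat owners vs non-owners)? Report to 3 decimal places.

OR = (32 × 202) / (88 × 48) = 6464/4224 ≈ 1.530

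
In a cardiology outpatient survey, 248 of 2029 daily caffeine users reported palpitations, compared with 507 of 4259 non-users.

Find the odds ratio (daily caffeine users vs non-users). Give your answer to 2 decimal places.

OR = (248 × 3752) / (1781 × 507) = 930496/902967 ≈ 1.03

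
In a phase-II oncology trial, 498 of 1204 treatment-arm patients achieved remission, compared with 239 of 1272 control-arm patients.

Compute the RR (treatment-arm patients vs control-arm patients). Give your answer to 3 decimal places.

risk, treatment-arm patients = 498/1204 = 0.4136
risk, control-arm patients = 239/1272 = 0.1879
RR = 0.4136 / 0.1879 = 2.201

RR: 2.201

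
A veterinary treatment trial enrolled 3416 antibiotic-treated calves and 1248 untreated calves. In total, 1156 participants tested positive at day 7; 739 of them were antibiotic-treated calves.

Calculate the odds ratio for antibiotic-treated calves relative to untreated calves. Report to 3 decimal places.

antibiotic-treated calves without the outcome: 3416 − 739 = 2677
untreated calves with the outcome: 1156 − 739 = 417
untreated calves without the outcome: 1248 − 417 = 831
OR = (739 × 831) / (2677 × 417) = 614109/1116309 ≈ 0.550

0.550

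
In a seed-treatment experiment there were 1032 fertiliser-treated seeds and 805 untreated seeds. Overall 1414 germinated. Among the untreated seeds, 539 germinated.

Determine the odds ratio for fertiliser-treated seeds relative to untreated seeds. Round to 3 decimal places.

fertiliser-treated seeds with the outcome: 1414 − 539 = 875
fertiliser-treated seeds without the outcome: 1032 − 875 = 157
untreated seeds without the outcome: 805 − 539 = 266
OR = (875 × 266) / (157 × 539) = 232750/84623 ≈ 2.750

OR = 2.750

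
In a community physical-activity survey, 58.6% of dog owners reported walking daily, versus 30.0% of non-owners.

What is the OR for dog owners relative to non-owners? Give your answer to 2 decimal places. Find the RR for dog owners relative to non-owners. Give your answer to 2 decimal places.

OR = 3.30; RR = 1.95

odds, dog owners = 0.5860/0.4140 = 1.4155
odds, non-owners = 0.3000/0.7000 = 0.4286
OR = 1.4155 / 0.4286 = 3.30
RR = 0.5860 / 0.3000 = 1.95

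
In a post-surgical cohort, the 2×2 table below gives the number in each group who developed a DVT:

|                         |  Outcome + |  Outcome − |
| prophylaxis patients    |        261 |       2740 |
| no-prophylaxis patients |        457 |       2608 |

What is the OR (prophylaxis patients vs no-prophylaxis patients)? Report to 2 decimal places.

0.54

odds, prophylaxis patients = 261/2740 = 0.0953
odds, no-prophylaxis patients = 457/2608 = 0.1752
OR = 0.0953 / 0.1752 = 0.54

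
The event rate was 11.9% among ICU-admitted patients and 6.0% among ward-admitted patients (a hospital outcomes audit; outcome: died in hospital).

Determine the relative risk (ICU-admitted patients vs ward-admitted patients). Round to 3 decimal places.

RR = 0.1190 / 0.0600 = 1.983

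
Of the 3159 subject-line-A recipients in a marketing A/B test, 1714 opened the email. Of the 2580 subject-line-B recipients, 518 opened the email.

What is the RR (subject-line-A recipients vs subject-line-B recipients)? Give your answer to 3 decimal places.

RR ≈ 2.702

risk, subject-line-A recipients = 1714/3159 = 0.5426
risk, subject-line-B recipients = 518/2580 = 0.2008
RR = 0.5426 / 0.2008 = 2.702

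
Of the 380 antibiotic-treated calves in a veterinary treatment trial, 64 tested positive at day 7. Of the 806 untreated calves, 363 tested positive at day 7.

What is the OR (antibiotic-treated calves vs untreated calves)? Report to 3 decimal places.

OR = (64 × 443) / (316 × 363) = 28352/114708 ≈ 0.247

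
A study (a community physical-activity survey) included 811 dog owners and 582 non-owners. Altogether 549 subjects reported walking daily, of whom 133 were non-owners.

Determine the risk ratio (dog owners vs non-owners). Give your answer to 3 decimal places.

dog owners with the outcome: 549 − 133 = 416
dog owners without the outcome: 811 − 416 = 395
non-owners without the outcome: 582 − 133 = 449
risk, dog owners = 416/811 = 0.5129
risk, non-owners = 133/582 = 0.2285
RR = 0.5129 / 0.2285 = 2.245

RR ≈ 2.245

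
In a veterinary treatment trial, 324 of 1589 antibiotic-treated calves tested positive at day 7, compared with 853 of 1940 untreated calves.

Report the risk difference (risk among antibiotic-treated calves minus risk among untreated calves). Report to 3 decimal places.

risk, antibiotic-treated calves = 324/1589 = 0.2039
risk, untreated calves = 853/1940 = 0.4397
risk difference = 0.2039 − 0.4397 = -0.236

RD: -0.236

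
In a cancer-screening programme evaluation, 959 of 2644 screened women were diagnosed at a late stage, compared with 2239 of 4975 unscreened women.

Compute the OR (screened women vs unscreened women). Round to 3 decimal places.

OR = (959 × 2736) / (1685 × 2239) = 2623824/3772715 ≈ 0.695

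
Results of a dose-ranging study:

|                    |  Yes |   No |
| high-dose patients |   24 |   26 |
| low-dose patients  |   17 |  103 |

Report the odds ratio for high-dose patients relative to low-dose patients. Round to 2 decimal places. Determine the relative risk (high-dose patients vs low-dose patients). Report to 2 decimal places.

OR = 5.59; RR = 3.39

OR = (24 × 103) / (26 × 17) = 2472/442 ≈ 5.59
risk, high-dose patients = 24/50 = 0.4800
risk, low-dose patients = 17/120 = 0.1417
RR = 0.4800 / 0.1417 = 3.39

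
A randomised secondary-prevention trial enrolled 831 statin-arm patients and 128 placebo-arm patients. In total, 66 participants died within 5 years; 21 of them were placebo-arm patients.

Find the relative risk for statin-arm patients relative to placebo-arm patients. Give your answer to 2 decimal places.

statin-arm patients with the outcome: 66 − 21 = 45
statin-arm patients without the outcome: 831 − 45 = 786
placebo-arm patients without the outcome: 128 − 21 = 107
risk, statin-arm patients = 45/831 = 0.0542
risk, placebo-arm patients = 21/128 = 0.1641
RR = 0.0542 / 0.1641 = 0.33

0.33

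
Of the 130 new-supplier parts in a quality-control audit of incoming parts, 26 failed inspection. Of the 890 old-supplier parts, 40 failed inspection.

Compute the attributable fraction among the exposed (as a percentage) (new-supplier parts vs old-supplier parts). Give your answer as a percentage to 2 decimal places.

77.53%

risk, new-supplier parts = 26/130 = 0.20000
risk, old-supplier parts = 40/890 = 0.04494
AR% = (0.20000 − 0.04494) / 0.20000 = 0.7753 → 77.53%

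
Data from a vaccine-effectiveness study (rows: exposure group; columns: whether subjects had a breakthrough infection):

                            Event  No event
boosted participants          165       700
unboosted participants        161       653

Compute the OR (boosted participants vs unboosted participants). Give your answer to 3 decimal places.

odds, boosted participants = 165/700 = 0.2357
odds, unboosted participants = 161/653 = 0.2466
OR = 0.2357 / 0.2466 = 0.956

OR ≈ 0.956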